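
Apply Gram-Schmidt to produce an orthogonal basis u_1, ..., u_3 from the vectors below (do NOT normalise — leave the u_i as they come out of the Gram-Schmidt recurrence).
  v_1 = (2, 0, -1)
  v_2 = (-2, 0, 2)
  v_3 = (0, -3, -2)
Orthogonal basis:
  u_1 = (2, 0, -1)
  u_2 = (2/5, 0, 4/5)
  u_3 = (0, -3, 0)

Apply the Gram-Schmidt recurrence
  u_1 = v_1
  u_i = v_i − Σ_{j<i} ((v_i · u_j) / (u_j · u_j)) · u_j.

Step by step this gives:
  u_1 = (2, 0, -1)
  u_2 = (2/5, 0, 4/5)
  u_3 = (0, -3, 0)

Orthogonality check:
  u_2 · u_1 = 0 (should be 0)
  u_3 · u_1 = 0 (should be 0)
  u_3 · u_2 = 0 (should be 0)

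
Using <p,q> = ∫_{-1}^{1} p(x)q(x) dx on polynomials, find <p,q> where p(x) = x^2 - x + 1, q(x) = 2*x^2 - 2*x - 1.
<p,q> = 4/5

Expand the product: p(x)·q(x) = 2*x^4 - 4*x^3 + 3*x^2 - x - 1.
∫_{-1}^{1} of each monomial x^k gives [2/(k+1) if k even, 0 if k odd]. Integrating term-by-term (or equivalently evaluating the antiderivative F(x) = 2*x^5/5 - x^4 + x^3 - x^2/2 - x at the endpoints):
  F(1) − F(−1) = -11/10 − (-19/10) = 4/5.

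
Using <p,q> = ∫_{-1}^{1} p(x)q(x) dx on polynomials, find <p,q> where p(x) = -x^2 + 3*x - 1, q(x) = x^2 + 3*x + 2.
<p,q> = -2/5

Expand the product: p(x)·q(x) = -x^4 + 6*x^2 + 3*x - 2.
∫_{-1}^{1} of each monomial x^k gives [2/(k+1) if k even, 0 if k odd]. Integrating term-by-term (or equivalently evaluating the antiderivative F(x) = -x^5/5 + 2*x^3 + 3*x^2/2 - 2*x at the endpoints):
  F(1) − F(−1) = 13/10 − (17/10) = -2/5.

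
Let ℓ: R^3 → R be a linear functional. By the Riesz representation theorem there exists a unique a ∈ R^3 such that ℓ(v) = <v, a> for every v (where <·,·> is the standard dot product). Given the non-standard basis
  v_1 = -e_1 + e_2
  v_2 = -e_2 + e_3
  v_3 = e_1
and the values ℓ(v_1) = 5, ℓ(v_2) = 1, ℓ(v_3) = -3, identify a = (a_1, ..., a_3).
a = (-3, 2, 3)

Write a = (a_1, ..., a_3) in the standard basis. For each basis vector v_i, ℓ(v_i) = <v_i, a> is a linear equation in the a_j's. Collect the n equations into a matrix system V a = ℓ, where row i of V is v_i (expressed in the standard basis). Since V is invertible (lower-triangular with 1s on the diagonal, up to permutation), solve by back-substitution:
  V =
[[-1, 1, 0],
 [0, -1, 1],
 [1, 0, 0]]
  V a = (5, 1, -3)
Solving gives a = (-3, 2, 3).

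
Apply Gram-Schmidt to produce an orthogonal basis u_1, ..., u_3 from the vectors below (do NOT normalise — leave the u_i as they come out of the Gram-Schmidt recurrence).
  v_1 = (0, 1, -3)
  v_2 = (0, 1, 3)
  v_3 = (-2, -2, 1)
Orthogonal basis:
  u_1 = (0, 1, -3)
  u_2 = (0, 9/5, 3/5)
  u_3 = (-2, 0, 0)

Apply the Gram-Schmidt recurrence
  u_1 = v_1
  u_i = v_i − Σ_{j<i} ((v_i · u_j) / (u_j · u_j)) · u_j.

Step by step this gives:
  u_1 = (0, 1, -3)
  u_2 = (0, 9/5, 3/5)
  u_3 = (-2, 0, 0)

Orthogonality check:
  u_2 · u_1 = 0 (should be 0)
  u_3 · u_1 = 0 (should be 0)
  u_3 · u_2 = 0 (should be 0)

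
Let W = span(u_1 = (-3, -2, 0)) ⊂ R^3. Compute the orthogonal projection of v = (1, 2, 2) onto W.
proj_W(v) = (21/13, 14/13, 0)

Set up U = [u_1 | ... | u_1] ∈ R^(3×1). The projector onto W = col(U) is P = U (U^T U)^(-1) U^T.
Compute U^T U =
  [13],
and U^T v = (-7).
Solve U^T U · c = U^T v for the coefficients: c = (-7/13). The projection is proj_W(v) = U c.
Check: (v - proj_W(v)) · u_1 = 0  (should be 0).
Result: proj_W(v) = (21/13, 14/13, 0).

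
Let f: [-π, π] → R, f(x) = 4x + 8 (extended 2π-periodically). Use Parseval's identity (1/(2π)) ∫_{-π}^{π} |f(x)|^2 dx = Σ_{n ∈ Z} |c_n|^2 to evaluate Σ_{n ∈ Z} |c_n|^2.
Σ |c_n|^2 = 16π^2/3 + 64

Expand and integrate term by term over [-π, π]:
  ∫ (4x)^2 dx = 16·(2π^3/3); ∫ 2·4·(8)·x dx = 0 (odd integrand); ∫ 8^2 dx = 64·2π.
So (1/(2π)) ∫_{-π}^{π} (4x + 8)^2 dx = 16π^2/3 + 64 = 16π^2/3 + 64.
Parseval ⇒ Σ |c_n|^2 = 16π^2/3 + 64.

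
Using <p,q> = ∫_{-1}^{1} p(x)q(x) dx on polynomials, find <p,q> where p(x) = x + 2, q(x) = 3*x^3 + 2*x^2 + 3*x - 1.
<p,q> = 28/15

Expand the product: p(x)·q(x) = 3*x^4 + 8*x^3 + 7*x^2 + 5*x - 2.
∫_{-1}^{1} of each monomial x^k gives [2/(k+1) if k even, 0 if k odd]. Integrating term-by-term (or equivalently evaluating the antiderivative F(x) = 3*x^5/5 + 2*x^4 + 7*x^3/3 + 5*x^2/2 - 2*x at the endpoints):
  F(1) − F(−1) = 163/30 − (107/30) = 28/15.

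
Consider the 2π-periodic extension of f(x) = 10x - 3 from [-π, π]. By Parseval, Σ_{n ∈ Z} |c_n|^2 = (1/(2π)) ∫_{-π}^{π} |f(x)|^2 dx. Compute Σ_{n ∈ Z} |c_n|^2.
Σ |c_n|^2 = 100π^2/3 + 9

Expand and integrate term by term over [-π, π]:
  ∫ (10x)^2 dx = 100·(2π^3/3); ∫ 2·10·(-3)·x dx = 0 (odd integrand); ∫ (-3)^2 dx = 9·2π.
So (1/(2π)) ∫_{-π}^{π} (10x - 3)^2 dx = 100π^2/3 + 9 = 100π^2/3 + 9.
Parseval ⇒ Σ |c_n|^2 = 100π^2/3 + 9.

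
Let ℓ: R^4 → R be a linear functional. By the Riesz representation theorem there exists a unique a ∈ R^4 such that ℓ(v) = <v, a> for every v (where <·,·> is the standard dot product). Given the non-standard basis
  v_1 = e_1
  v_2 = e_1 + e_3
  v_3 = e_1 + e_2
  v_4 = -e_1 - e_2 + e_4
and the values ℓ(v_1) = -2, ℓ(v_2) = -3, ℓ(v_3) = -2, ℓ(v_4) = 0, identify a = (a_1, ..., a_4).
a = (-2, 0, -1, -2)

Write a = (a_1, ..., a_4) in the standard basis. For each basis vector v_i, ℓ(v_i) = <v_i, a> is a linear equation in the a_j's. Collect the n equations into a matrix system V a = ℓ, where row i of V is v_i (expressed in the standard basis). Since V is invertible (lower-triangular with 1s on the diagonal, up to permutation), solve by back-substitution:
  V =
[[1, 0, 0, 0],
 [1, 0, 1, 0],
 [1, 1, 0, 0],
 [-1, -1, 0, 1]]
  V a = (-2, -3, -2, 0)
Solving gives a = (-2, 0, -1, -2).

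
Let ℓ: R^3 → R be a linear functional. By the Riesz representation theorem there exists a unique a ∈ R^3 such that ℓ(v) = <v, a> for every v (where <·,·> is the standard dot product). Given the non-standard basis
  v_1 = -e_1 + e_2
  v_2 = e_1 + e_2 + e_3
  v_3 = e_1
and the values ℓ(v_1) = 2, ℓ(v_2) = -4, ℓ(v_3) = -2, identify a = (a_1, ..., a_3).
a = (-2, 0, -2)

Write a = (a_1, ..., a_3) in the standard basis. For each basis vector v_i, ℓ(v_i) = <v_i, a> is a linear equation in the a_j's. Collect the n equations into a matrix system V a = ℓ, where row i of V is v_i (expressed in the standard basis). Since V is invertible (lower-triangular with 1s on the diagonal, up to permutation), solve by back-substitution:
  V =
[[-1, 1, 0],
 [1, 1, 1],
 [1, 0, 0]]
  V a = (2, -4, -2)
Solving gives a = (-2, 0, -2).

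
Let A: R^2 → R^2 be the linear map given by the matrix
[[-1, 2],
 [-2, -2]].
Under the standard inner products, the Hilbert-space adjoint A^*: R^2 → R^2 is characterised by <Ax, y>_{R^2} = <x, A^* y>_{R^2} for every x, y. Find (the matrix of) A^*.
A^* = A^T =
[[-1, -2],
 [2, -2]]

For real matrices with standard dot products, the defining identity <Ax, y> = <x, A^* y> gives (Ax)^T y = x^T (A^*) y, i.e. x^T A^T y = x^T (A^*) y. Since this holds for all x, y, we must have A^* = A^T. Therefore
A^* =
[[-1, -2],
 [2, -2]].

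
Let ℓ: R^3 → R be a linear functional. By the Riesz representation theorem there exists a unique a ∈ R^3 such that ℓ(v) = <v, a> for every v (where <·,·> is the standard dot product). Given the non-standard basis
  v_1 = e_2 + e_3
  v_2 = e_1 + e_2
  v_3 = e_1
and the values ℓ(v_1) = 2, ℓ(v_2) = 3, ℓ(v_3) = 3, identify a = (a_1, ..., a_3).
a = (3, 0, 2)

Write a = (a_1, ..., a_3) in the standard basis. For each basis vector v_i, ℓ(v_i) = <v_i, a> is a linear equation in the a_j's. Collect the n equations into a matrix system V a = ℓ, where row i of V is v_i (expressed in the standard basis). Since V is invertible (lower-triangular with 1s on the diagonal, up to permutation), solve by back-substitution:
  V =
[[0, 1, 1],
 [1, 1, 0],
 [1, 0, 0]]
  V a = (2, 3, 3)
Solving gives a = (3, 0, 2).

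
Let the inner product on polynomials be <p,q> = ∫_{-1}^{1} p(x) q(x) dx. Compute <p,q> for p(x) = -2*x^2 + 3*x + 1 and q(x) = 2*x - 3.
<p,q> = 2

Expand the product: p(x)·q(x) = -4*x^3 + 12*x^2 - 7*x - 3.
∫_{-1}^{1} of each monomial x^k gives [2/(k+1) if k even, 0 if k odd]. Integrating term-by-term (or equivalently evaluating the antiderivative F(x) = -x^4 + 4*x^3 - 7*x^2/2 - 3*x at the endpoints):
  F(1) − F(−1) = -7/2 − (-11/2) = 2.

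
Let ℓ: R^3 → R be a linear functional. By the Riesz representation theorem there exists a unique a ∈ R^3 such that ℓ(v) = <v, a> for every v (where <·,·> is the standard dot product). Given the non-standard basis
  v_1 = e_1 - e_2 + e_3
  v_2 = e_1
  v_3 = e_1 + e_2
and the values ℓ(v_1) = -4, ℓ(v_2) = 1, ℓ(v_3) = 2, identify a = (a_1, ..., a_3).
a = (1, 1, -4)

Write a = (a_1, ..., a_3) in the standard basis. For each basis vector v_i, ℓ(v_i) = <v_i, a> is a linear equation in the a_j's. Collect the n equations into a matrix system V a = ℓ, where row i of V is v_i (expressed in the standard basis). Since V is invertible (lower-triangular with 1s on the diagonal, up to permutation), solve by back-substitution:
  V =
[[1, -1, 1],
 [1, 0, 0],
 [1, 1, 0]]
  V a = (-4, 1, 2)
Solving gives a = (1, 1, -4).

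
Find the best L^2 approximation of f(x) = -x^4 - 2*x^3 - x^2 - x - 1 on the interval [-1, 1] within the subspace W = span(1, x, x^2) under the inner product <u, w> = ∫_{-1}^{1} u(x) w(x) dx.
g(x) = -13*x^2/7 - 11*x/5 - 32/35

The best approximation g ∈ W is the orthogonal projection of f onto W. Writing g = a_0 + a_1 x + a_2 x^2, the coefficients solve the normal equations G · a = b where
  G_{ij} = <φ_i, φ_j> and b_i = <f, φ_i>, with φ_0 = 1, φ_1 = x, φ_2 = x^2.
G =
  [2, 0, 2/3]
  [0, 2/3, 0]
  [2/3, 0, 2/5],
b = (-46/15, -22/15, -142/105).
Solving gives a_0 = -32/35, a_1 = -11/5, a_2 = -13/7, so
  g(x) = -13*x^2/7 - 11*x/5 - 32/35.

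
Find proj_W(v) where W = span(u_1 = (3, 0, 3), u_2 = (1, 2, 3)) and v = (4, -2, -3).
proj_W(v) = (7/3, -11/3, -4/3)

Set up U = [u_1 | ... | u_2] ∈ R^(3×2). The projector onto W = col(U) is P = U (U^T U)^(-1) U^T.
Compute U^T U =
  [18, 12]
  [12, 14],
and U^T v = (3, -9).
Solve U^T U · c = U^T v for the coefficients: c = (25/18, -11/6). The projection is proj_W(v) = U c.
Check: (v - proj_W(v)) · u_1 = 0  (should be 0).
Check: (v - proj_W(v)) · u_2 = 0  (should be 0).
Result: proj_W(v) = (7/3, -11/3, -4/3).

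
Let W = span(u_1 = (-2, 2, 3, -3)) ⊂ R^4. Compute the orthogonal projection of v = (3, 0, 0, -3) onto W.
proj_W(v) = (-3/13, 3/13, 9/26, -9/26)

Set up U = [u_1 | ... | u_1] ∈ R^(4×1). The projector onto W = col(U) is P = U (U^T U)^(-1) U^T.
Compute U^T U =
  [26],
and U^T v = (3).
Solve U^T U · c = U^T v for the coefficients: c = (3/26). The projection is proj_W(v) = U c.
Check: (v - proj_W(v)) · u_1 = 0  (should be 0).
Result: proj_W(v) = (-3/13, 3/13, 9/26, -9/26).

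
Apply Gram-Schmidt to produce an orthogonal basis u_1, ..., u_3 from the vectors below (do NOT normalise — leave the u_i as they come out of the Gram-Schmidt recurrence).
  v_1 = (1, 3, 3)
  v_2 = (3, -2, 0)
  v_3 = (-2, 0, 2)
Orthogonal basis:
  u_1 = (1, 3, 3)
  u_2 = (60/19, -29/19, 9/19)
  u_3 = (-6/7, -9/7, 11/7)

Apply the Gram-Schmidt recurrence
  u_1 = v_1
  u_i = v_i − Σ_{j<i} ((v_i · u_j) / (u_j · u_j)) · u_j.

Step by step this gives:
  u_1 = (1, 3, 3)
  u_2 = (60/19, -29/19, 9/19)
  u_3 = (-6/7, -9/7, 11/7)

Orthogonality check:
  u_2 · u_1 = 0 (should be 0)
  u_3 · u_1 = 0 (should be 0)
  u_3 · u_2 = 0 (should be 0)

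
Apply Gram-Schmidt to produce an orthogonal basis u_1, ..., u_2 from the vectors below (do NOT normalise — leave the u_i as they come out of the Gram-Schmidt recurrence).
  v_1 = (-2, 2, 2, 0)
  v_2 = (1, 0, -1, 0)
Orthogonal basis:
  u_1 = (-2, 2, 2, 0)
  u_2 = (1/3, 2/3, -1/3, 0)

Apply the Gram-Schmidt recurrence
  u_1 = v_1
  u_i = v_i − Σ_{j<i} ((v_i · u_j) / (u_j · u_j)) · u_j.

Step by step this gives:
  u_1 = (-2, 2, 2, 0)
  u_2 = (1/3, 2/3, -1/3, 0)

Orthogonality check:
  u_2 · u_1 = 0 (should be 0)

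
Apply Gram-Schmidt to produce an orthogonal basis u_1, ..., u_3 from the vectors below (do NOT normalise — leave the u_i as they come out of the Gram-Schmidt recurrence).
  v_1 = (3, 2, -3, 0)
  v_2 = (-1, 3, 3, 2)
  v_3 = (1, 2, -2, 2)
Orthogonal basis:
  u_1 = (3, 2, -3, 0)
  u_2 = (-2/11, 39/11, 24/11, 2)
  u_3 = (-337/470, -63/235, -421/470, 326/235)

Apply the Gram-Schmidt recurrence
  u_1 = v_1
  u_i = v_i − Σ_{j<i} ((v_i · u_j) / (u_j · u_j)) · u_j.

Step by step this gives:
  u_1 = (3, 2, -3, 0)
  u_2 = (-2/11, 39/11, 24/11, 2)
  u_3 = (-337/470, -63/235, -421/470, 326/235)

Orthogonality check:
  u_2 · u_1 = 0 (should be 0)
  u_3 · u_1 = 0 (should be 0)
  u_3 · u_2 = 0 (should be 0)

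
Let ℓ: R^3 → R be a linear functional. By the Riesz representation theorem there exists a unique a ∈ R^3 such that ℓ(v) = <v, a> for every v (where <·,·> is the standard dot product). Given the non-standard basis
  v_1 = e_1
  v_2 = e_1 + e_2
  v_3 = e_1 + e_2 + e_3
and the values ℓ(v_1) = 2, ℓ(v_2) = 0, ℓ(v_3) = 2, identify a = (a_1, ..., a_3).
a = (2, -2, 2)

Write a = (a_1, ..., a_3) in the standard basis. For each basis vector v_i, ℓ(v_i) = <v_i, a> is a linear equation in the a_j's. Collect the n equations into a matrix system V a = ℓ, where row i of V is v_i (expressed in the standard basis). Since V is invertible (lower-triangular with 1s on the diagonal, up to permutation), solve by back-substitution:
  V =
[[1, 0, 0],
 [1, 1, 0],
 [1, 1, 1]]
  V a = (2, 0, 2)
Solving gives a = (2, -2, 2).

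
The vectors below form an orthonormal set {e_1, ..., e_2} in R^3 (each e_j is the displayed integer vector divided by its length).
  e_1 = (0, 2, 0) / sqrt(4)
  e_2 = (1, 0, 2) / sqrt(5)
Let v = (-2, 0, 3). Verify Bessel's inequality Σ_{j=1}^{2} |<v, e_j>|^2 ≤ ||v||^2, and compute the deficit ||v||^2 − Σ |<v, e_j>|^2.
Σ |<v, e_j>|^2 = 16/5; ||v||^2 = 13; deficit = 49/5

Write each e_j = u_j / sqrt(<u_j, u_j>) where u_j is the displayed integer vector. Then <v, e_j> = <v, u_j> / sqrt(<u_j, u_j>), so |<v, e_j>|^2 = <v, u_j>^2 / <u_j, u_j>.
Coefficients: <v, e_1> = 0/sqrt(4), <v, e_2> = 4/sqrt(5).
Square and sum: Σ |<v, e_j>|^2 = 16/5.
Compute ||v||^2 = v·v = 13.
Deficit = 13 − 16/5 = 49/5 ≥ 0, confirming Bessel's inequality. (The deficit equals ||v − Σ <v,e_j> e_j||^2, the squared distance from v to span{e_j}.)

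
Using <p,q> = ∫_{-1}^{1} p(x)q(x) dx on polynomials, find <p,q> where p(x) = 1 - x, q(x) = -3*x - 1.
<p,q> = 0

Expand the product: p(x)·q(x) = 3*x^2 - 2*x - 1.
∫_{-1}^{1} of each monomial x^k gives [2/(k+1) if k even, 0 if k odd]. Integrating term-by-term (or equivalently evaluating the antiderivative F(x) = x^3 - x^2 - x at the endpoints):
  F(1) − F(−1) = -1 − (-1) = 0.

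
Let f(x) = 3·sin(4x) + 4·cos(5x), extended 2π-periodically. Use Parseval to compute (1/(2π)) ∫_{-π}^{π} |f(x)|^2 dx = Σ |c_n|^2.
Σ |c_n|^2 = 25/2

Expand |f|^2 and use orthogonality of {sin(nx), cos(mx)} on [-π, π]:
  ∫_{-π}^{π} sin(nx)^2 dx = π, ∫ cos(mx)^2 dx = π, and cross terms integrate to 0.
So ∫_{-π}^{π} f(x)^2 dx = 3^2 · π + 4^2 · π = (9 + 16)π.
Divide by 2π: (9 + 16)/2 = 25/2.
By Parseval, this equals Σ |c_n|^2.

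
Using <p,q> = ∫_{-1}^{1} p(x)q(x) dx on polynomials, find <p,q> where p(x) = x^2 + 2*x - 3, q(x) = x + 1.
<p,q> = -4

Expand the product: p(x)·q(x) = x^3 + 3*x^2 - x - 3.
∫_{-1}^{1} of each monomial x^k gives [2/(k+1) if k even, 0 if k odd]. Integrating term-by-term (or equivalently evaluating the antiderivative F(x) = x^4/4 + x^3 - x^2/2 - 3*x at the endpoints):
  F(1) − F(−1) = -9/4 − (7/4) = -4.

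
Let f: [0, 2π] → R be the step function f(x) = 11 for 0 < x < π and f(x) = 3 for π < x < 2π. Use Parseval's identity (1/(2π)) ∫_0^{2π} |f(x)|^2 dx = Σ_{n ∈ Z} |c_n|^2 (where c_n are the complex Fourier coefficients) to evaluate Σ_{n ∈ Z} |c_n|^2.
Σ |c_n|^2 = 65

Parseval equates the L^2 energy of f (normalised by 1/(2π)) with the ℓ^2 sum of its Fourier coefficients: (1/(2π)) ∫_0^{2π} |f|^2 = Σ |c_n|^2.
Compute the left side: (1/(2π)) [∫_0^π 11^2 dx + ∫_π^{2π} 3^2 dx] = (1/(2π)) · (121π + 9π) = (121 + 9)/2 = 65.
So Σ_{n ∈ Z} |c_n|^2 = 65.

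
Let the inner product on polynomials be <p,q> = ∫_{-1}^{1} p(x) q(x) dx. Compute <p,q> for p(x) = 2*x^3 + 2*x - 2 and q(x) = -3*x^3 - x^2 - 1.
<p,q> = 128/105

Expand the product: p(x)·q(x) = -6*x^6 - 2*x^5 - 6*x^4 + 2*x^3 + 2*x^2 - 2*x + 2.
∫_{-1}^{1} of each monomial x^k gives [2/(k+1) if k even, 0 if k odd]. Integrating term-by-term (or equivalently evaluating the antiderivative F(x) = -6*x^7/7 - x^6/3 - 6*x^5/5 + x^4/2 + 2*x^3/3 - x^2 + 2*x at the endpoints):
  F(1) − F(−1) = -47/210 − (-101/70) = 128/105.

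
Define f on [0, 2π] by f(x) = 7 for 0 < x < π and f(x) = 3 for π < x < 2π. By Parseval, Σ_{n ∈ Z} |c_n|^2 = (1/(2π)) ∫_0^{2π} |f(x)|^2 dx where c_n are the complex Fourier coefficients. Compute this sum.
Σ |c_n|^2 = 29

Parseval equates the L^2 energy of f (normalised by 1/(2π)) with the ℓ^2 sum of its Fourier coefficients: (1/(2π)) ∫_0^{2π} |f|^2 = Σ |c_n|^2.
Compute the left side: (1/(2π)) [∫_0^π 7^2 dx + ∫_π^{2π} 3^2 dx] = (1/(2π)) · (49π + 9π) = (49 + 9)/2 = 29.
So Σ_{n ∈ Z} |c_n|^2 = 29.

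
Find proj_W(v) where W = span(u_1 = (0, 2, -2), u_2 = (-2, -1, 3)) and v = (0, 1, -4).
proj_W(v) = (1, 2, -3)

Set up U = [u_1 | ... | u_2] ∈ R^(3×2). The projector onto W = col(U) is P = U (U^T U)^(-1) U^T.
Compute U^T U =
  [8, -8]
  [-8, 14],
and U^T v = (10, -13).
Solve U^T U · c = U^T v for the coefficients: c = (3/4, -1/2). The projection is proj_W(v) = U c.
Check: (v - proj_W(v)) · u_1 = 0  (should be 0).
Check: (v - proj_W(v)) · u_2 = 0  (should be 0).
Result: proj_W(v) = (1, 2, -3).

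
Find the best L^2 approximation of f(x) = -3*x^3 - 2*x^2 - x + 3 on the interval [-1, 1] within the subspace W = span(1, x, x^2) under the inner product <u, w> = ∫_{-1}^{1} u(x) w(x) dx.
g(x) = -2*x^2 - 14*x/5 + 3

The best approximation g ∈ W is the orthogonal projection of f onto W. Writing g = a_0 + a_1 x + a_2 x^2, the coefficients solve the normal equations G · a = b where
  G_{ij} = <φ_i, φ_j> and b_i = <f, φ_i>, with φ_0 = 1, φ_1 = x, φ_2 = x^2.
G =
  [2, 0, 2/3]
  [0, 2/3, 0]
  [2/3, 0, 2/5],
b = (14/3, -28/15, 6/5).
Solving gives a_0 = 3, a_1 = -14/5, a_2 = -2, so
  g(x) = -2*x^2 - 14*x/5 + 3.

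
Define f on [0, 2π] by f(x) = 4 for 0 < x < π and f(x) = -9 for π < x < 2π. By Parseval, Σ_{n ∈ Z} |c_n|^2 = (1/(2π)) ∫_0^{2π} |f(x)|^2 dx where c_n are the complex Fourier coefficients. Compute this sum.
Σ |c_n|^2 = 97/2

Parseval equates the L^2 energy of f (normalised by 1/(2π)) with the ℓ^2 sum of its Fourier coefficients: (1/(2π)) ∫_0^{2π} |f|^2 = Σ |c_n|^2.
Compute the left side: (1/(2π)) [∫_0^π 4^2 dx + ∫_π^{2π} (-9)^2 dx] = (1/(2π)) · (16π + 81π) = (16 + 81)/2 = 97/2.
So Σ_{n ∈ Z} |c_n|^2 = 97/2.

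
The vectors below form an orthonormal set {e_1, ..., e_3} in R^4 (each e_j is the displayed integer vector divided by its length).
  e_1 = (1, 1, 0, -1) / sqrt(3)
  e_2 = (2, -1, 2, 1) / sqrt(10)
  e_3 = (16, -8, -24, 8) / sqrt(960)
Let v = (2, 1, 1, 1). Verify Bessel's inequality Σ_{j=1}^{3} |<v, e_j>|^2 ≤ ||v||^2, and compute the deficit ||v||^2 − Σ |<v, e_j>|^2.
Σ |<v, e_j>|^2 = 5; ||v||^2 = 7; deficit = 2

Write each e_j = u_j / sqrt(<u_j, u_j>) where u_j is the displayed integer vector. Then <v, e_j> = <v, u_j> / sqrt(<u_j, u_j>), so |<v, e_j>|^2 = <v, u_j>^2 / <u_j, u_j>.
Coefficients: <v, e_1> = 2/sqrt(3), <v, e_2> = 6/sqrt(10), <v, e_3> = 8/sqrt(960).
Square and sum: Σ |<v, e_j>|^2 = 5.
Compute ||v||^2 = v·v = 7.
Deficit = 7 − 5 = 2 ≥ 0, confirming Bessel's inequality. (The deficit equals ||v − Σ <v,e_j> e_j||^2, the squared distance from v to span{e_j}.)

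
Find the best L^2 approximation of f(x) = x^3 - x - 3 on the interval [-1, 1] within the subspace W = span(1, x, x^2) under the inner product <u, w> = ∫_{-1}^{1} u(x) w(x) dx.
g(x) = -2*x/5 - 3

The best approximation g ∈ W is the orthogonal projection of f onto W. Writing g = a_0 + a_1 x + a_2 x^2, the coefficients solve the normal equations G · a = b where
  G_{ij} = <φ_i, φ_j> and b_i = <f, φ_i>, with φ_0 = 1, φ_1 = x, φ_2 = x^2.
G =
  [2, 0, 2/3]
  [0, 2/3, 0]
  [2/3, 0, 2/5],
b = (-6, -4/15, -2).
Solving gives a_0 = -3, a_1 = -2/5, a_2 = 0, so
  g(x) = -2*x/5 - 3.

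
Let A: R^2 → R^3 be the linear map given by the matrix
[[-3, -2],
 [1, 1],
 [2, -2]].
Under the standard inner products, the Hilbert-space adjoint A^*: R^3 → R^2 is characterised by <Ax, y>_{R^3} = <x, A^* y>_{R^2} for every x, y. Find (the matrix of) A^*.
A^* = A^T =
[[-3, 1, 2],
 [-2, 1, -2]]

For real matrices with standard dot products, the defining identity <Ax, y> = <x, A^* y> gives (Ax)^T y = x^T (A^*) y, i.e. x^T A^T y = x^T (A^*) y. Since this holds for all x, y, we must have A^* = A^T. Therefore
A^* =
[[-3, 1, 2],
 [-2, 1, -2]].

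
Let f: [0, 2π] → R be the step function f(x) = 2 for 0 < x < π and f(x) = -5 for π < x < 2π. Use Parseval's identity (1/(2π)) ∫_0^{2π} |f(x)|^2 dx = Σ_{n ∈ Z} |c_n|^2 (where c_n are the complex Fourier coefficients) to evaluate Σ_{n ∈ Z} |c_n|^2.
Σ |c_n|^2 = 29/2

Parseval equates the L^2 energy of f (normalised by 1/(2π)) with the ℓ^2 sum of its Fourier coefficients: (1/(2π)) ∫_0^{2π} |f|^2 = Σ |c_n|^2.
Compute the left side: (1/(2π)) [∫_0^π 2^2 dx + ∫_π^{2π} (-5)^2 dx] = (1/(2π)) · (4π + 25π) = (4 + 25)/2 = 29/2.
So Σ_{n ∈ Z} |c_n|^2 = 29/2.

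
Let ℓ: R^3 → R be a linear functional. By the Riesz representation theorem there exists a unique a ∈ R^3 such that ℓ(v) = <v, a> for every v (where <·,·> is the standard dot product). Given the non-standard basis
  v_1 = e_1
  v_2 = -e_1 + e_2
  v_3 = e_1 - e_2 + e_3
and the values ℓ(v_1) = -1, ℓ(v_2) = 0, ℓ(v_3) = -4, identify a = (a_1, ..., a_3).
a = (-1, -1, -4)

Write a = (a_1, ..., a_3) in the standard basis. For each basis vector v_i, ℓ(v_i) = <v_i, a> is a linear equation in the a_j's. Collect the n equations into a matrix system V a = ℓ, where row i of V is v_i (expressed in the standard basis). Since V is invertible (lower-triangular with 1s on the diagonal, up to permutation), solve by back-substitution:
  V =
[[1, 0, 0],
 [-1, 1, 0],
 [1, -1, 1]]
  V a = (-1, 0, -4)
Solving gives a = (-1, -1, -4).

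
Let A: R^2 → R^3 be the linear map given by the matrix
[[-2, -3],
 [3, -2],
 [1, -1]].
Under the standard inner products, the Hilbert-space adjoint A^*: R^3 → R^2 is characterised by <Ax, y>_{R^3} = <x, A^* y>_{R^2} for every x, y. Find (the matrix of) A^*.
A^* = A^T =
[[-2, 3, 1],
 [-3, -2, -1]]

For real matrices with standard dot products, the defining identity <Ax, y> = <x, A^* y> gives (Ax)^T y = x^T (A^*) y, i.e. x^T A^T y = x^T (A^*) y. Since this holds for all x, y, we must have A^* = A^T. Therefore
A^* =
[[-2, 3, 1],
 [-3, -2, -1]].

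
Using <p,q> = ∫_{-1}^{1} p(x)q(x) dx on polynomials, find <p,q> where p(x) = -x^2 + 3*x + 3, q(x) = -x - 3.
<p,q> = -18

Expand the product: p(x)·q(x) = x^3 - 12*x - 9.
∫_{-1}^{1} of each monomial x^k gives [2/(k+1) if k even, 0 if k odd]. Integrating term-by-term (or equivalently evaluating the antiderivative F(x) = x^4/4 - 6*x^2 - 9*x at the endpoints):
  F(1) − F(−1) = -59/4 − (13/4) = -18.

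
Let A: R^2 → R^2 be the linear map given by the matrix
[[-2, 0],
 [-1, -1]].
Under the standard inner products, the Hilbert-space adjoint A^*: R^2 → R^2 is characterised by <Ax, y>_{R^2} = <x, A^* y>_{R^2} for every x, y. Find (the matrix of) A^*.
A^* = A^T =
[[-2, -1],
 [0, -1]]

For real matrices with standard dot products, the defining identity <Ax, y> = <x, A^* y> gives (Ax)^T y = x^T (A^*) y, i.e. x^T A^T y = x^T (A^*) y. Since this holds for all x, y, we must have A^* = A^T. Therefore
A^* =
[[-2, -1],
 [0, -1]].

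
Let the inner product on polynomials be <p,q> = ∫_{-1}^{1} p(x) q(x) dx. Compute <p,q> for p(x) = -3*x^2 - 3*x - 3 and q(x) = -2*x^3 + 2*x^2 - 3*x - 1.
<p,q> = 10

Expand the product: p(x)·q(x) = 6*x^5 + 9*x^3 + 6*x^2 + 12*x + 3.
∫_{-1}^{1} of each monomial x^k gives [2/(k+1) if k even, 0 if k odd]. Integrating term-by-term (or equivalently evaluating the antiderivative F(x) = x^6 + 9*x^4/4 + 2*x^3 + 6*x^2 + 3*x at the endpoints):
  F(1) − F(−1) = 57/4 − (17/4) = 10.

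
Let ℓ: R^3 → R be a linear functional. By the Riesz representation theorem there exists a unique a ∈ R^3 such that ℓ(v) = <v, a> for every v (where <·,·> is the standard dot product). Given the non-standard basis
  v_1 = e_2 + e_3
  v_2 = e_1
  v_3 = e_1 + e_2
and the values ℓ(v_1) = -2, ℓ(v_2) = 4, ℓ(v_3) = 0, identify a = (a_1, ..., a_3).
a = (4, -4, 2)

Write a = (a_1, ..., a_3) in the standard basis. For each basis vector v_i, ℓ(v_i) = <v_i, a> is a linear equation in the a_j's. Collect the n equations into a matrix system V a = ℓ, where row i of V is v_i (expressed in the standard basis). Since V is invertible (lower-triangular with 1s on the diagonal, up to permutation), solve by back-substitution:
  V =
[[0, 1, 1],
 [1, 0, 0],
 [1, 1, 0]]
  V a = (-2, 4, 0)
Solving gives a = (4, -4, 2).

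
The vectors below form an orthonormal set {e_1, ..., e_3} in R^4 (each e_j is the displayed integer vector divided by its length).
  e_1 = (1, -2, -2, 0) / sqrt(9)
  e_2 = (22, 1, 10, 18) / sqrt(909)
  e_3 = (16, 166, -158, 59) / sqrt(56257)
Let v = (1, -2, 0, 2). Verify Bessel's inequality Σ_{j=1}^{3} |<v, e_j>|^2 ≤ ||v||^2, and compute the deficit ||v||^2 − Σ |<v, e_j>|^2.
Σ |<v, e_j>|^2 = 3857/557; ||v||^2 = 9; deficit = 1156/557

Write each e_j = u_j / sqrt(<u_j, u_j>) where u_j is the displayed integer vector. Then <v, e_j> = <v, u_j> / sqrt(<u_j, u_j>), so |<v, e_j>|^2 = <v, u_j>^2 / <u_j, u_j>.
Coefficients: <v, e_1> = 5/sqrt(9), <v, e_2> = 56/sqrt(909), <v, e_3> = -198/sqrt(56257).
Square and sum: Σ |<v, e_j>|^2 = 3857/557.
Compute ||v||^2 = v·v = 9.
Deficit = 9 − 3857/557 = 1156/557 ≥ 0, confirming Bessel's inequality. (The deficit equals ||v − Σ <v,e_j> e_j||^2, the squared distance from v to span{e_j}.)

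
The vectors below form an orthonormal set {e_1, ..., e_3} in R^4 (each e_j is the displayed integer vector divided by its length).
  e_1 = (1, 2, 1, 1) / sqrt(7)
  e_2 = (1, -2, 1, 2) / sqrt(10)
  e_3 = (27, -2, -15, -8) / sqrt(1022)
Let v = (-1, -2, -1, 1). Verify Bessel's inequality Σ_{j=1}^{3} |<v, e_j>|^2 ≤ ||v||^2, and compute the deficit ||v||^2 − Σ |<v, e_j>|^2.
Σ |<v, e_j>|^2 = 1979/365; ||v||^2 = 7; deficit = 576/365

Write each e_j = u_j / sqrt(<u_j, u_j>) where u_j is the displayed integer vector. Then <v, e_j> = <v, u_j> / sqrt(<u_j, u_j>), so |<v, e_j>|^2 = <v, u_j>^2 / <u_j, u_j>.
Coefficients: <v, e_1> = -5/sqrt(7), <v, e_2> = 4/sqrt(10), <v, e_3> = -16/sqrt(1022).
Square and sum: Σ |<v, e_j>|^2 = 1979/365.
Compute ||v||^2 = v·v = 7.
Deficit = 7 − 1979/365 = 576/365 ≥ 0, confirming Bessel's inequality. (The deficit equals ||v − Σ <v,e_j> e_j||^2, the squared distance from v to span{e_j}.)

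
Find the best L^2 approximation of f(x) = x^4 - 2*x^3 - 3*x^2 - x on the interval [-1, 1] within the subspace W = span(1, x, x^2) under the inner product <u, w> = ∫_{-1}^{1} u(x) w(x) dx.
g(x) = -15*x^2/7 - 11*x/5 - 3/35

The best approximation g ∈ W is the orthogonal projection of f onto W. Writing g = a_0 + a_1 x + a_2 x^2, the coefficients solve the normal equations G · a = b where
  G_{ij} = <φ_i, φ_j> and b_i = <f, φ_i>, with φ_0 = 1, φ_1 = x, φ_2 = x^2.
G =
  [2, 0, 2/3]
  [0, 2/3, 0]
  [2/3, 0, 2/5],
b = (-8/5, -22/15, -32/35).
Solving gives a_0 = -3/35, a_1 = -11/5, a_2 = -15/7, so
  g(x) = -15*x^2/7 - 11*x/5 - 3/35.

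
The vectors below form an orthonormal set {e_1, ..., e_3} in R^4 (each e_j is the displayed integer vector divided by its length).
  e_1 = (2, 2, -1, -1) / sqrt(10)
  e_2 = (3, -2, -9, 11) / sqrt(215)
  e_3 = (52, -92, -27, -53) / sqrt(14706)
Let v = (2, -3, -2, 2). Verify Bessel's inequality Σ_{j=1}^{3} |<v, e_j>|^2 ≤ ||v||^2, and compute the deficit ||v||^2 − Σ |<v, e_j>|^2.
Σ |<v, e_j>|^2 = 3470/171; ||v||^2 = 21; deficit = 121/171

Write each e_j = u_j / sqrt(<u_j, u_j>) where u_j is the displayed integer vector. Then <v, e_j> = <v, u_j> / sqrt(<u_j, u_j>), so |<v, e_j>|^2 = <v, u_j>^2 / <u_j, u_j>.
Coefficients: <v, e_1> = -2/sqrt(10), <v, e_2> = 52/sqrt(215), <v, e_3> = 328/sqrt(14706).
Square and sum: Σ |<v, e_j>|^2 = 3470/171.
Compute ||v||^2 = v·v = 21.
Deficit = 21 − 3470/171 = 121/171 ≥ 0, confirming Bessel's inequality. (The deficit equals ||v − Σ <v,e_j> e_j||^2, the squared distance from v to span{e_j}.)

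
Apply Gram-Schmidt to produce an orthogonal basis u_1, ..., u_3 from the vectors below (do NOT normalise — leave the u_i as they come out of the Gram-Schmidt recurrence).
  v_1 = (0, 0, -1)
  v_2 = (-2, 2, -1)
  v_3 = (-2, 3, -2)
Orthogonal basis:
  u_1 = (0, 0, -1)
  u_2 = (-2, 2, 0)
  u_3 = (1/2, 1/2, 0)

Apply the Gram-Schmidt recurrence
  u_1 = v_1
  u_i = v_i − Σ_{j<i} ((v_i · u_j) / (u_j · u_j)) · u_j.

Step by step this gives:
  u_1 = (0, 0, -1)
  u_2 = (-2, 2, 0)
  u_3 = (1/2, 1/2, 0)

Orthogonality check:
  u_2 · u_1 = 0 (should be 0)
  u_3 · u_1 = 0 (should be 0)
  u_3 · u_2 = 0 (should be 0)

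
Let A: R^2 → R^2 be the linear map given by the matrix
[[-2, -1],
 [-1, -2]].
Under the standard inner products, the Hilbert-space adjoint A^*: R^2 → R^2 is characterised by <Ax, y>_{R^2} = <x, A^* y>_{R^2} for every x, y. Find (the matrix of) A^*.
A^* = A^T =
[[-2, -1],
 [-1, -2]]

For real matrices with standard dot products, the defining identity <Ax, y> = <x, A^* y> gives (Ax)^T y = x^T (A^*) y, i.e. x^T A^T y = x^T (A^*) y. Since this holds for all x, y, we must have A^* = A^T. Therefore
A^* =
[[-2, -1],
 [-1, -2]].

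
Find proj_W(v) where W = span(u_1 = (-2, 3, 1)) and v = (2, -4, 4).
proj_W(v) = (12/7, -18/7, -6/7)

Set up U = [u_1 | ... | u_1] ∈ R^(3×1). The projector onto W = col(U) is P = U (U^T U)^(-1) U^T.
Compute U^T U =
  [14],
and U^T v = (-12).
Solve U^T U · c = U^T v for the coefficients: c = (-6/7). The projection is proj_W(v) = U c.
Check: (v - proj_W(v)) · u_1 = 0  (should be 0).
Result: proj_W(v) = (12/7, -18/7, -6/7).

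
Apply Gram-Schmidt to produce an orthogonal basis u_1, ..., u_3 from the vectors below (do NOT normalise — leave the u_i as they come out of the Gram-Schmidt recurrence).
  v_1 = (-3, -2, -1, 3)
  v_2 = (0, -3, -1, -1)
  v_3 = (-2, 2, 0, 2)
Orthogonal basis:
  u_1 = (-3, -2, -1, 3)
  u_2 = (12/23, -61/23, -19/23, -35/23)
  u_3 = (-38/79, 22/79, -32/79, -34/79)

Apply the Gram-Schmidt recurrence
  u_1 = v_1
  u_i = v_i − Σ_{j<i} ((v_i · u_j) / (u_j · u_j)) · u_j.

Step by step this gives:
  u_1 = (-3, -2, -1, 3)
  u_2 = (12/23, -61/23, -19/23, -35/23)
  u_3 = (-38/79, 22/79, -32/79, -34/79)

Orthogonality check:
  u_2 · u_1 = 0 (should be 0)
  u_3 · u_1 = 0 (should be 0)
  u_3 · u_2 = 0 (should be 0)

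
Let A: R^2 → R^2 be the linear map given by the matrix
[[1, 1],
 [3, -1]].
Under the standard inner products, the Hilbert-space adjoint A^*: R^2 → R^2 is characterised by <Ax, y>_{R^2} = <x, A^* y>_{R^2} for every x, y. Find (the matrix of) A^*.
A^* = A^T =
[[1, 3],
 [1, -1]]

For real matrices with standard dot products, the defining identity <Ax, y> = <x, A^* y> gives (Ax)^T y = x^T (A^*) y, i.e. x^T A^T y = x^T (A^*) y. Since this holds for all x, y, we must have A^* = A^T. Therefore
A^* =
[[1, 3],
 [1, -1]].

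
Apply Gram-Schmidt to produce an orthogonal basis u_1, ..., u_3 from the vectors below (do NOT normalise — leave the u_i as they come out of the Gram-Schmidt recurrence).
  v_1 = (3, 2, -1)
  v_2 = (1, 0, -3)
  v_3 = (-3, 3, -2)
Orthogonal basis:
  u_1 = (3, 2, -1)
  u_2 = (-2/7, -6/7, -18/7)
  u_3 = (-69/26, 46/13, -23/26)

Apply the Gram-Schmidt recurrence
  u_1 = v_1
  u_i = v_i − Σ_{j<i} ((v_i · u_j) / (u_j · u_j)) · u_j.

Step by step this gives:
  u_1 = (3, 2, -1)
  u_2 = (-2/7, -6/7, -18/7)
  u_3 = (-69/26, 46/13, -23/26)

Orthogonality check:
  u_2 · u_1 = 0 (should be 0)
  u_3 · u_1 = 0 (should be 0)
  u_3 · u_2 = 0 (should be 0)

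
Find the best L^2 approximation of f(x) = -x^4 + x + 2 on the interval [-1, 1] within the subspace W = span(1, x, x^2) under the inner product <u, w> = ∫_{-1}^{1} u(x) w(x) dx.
g(x) = -6*x^2/7 + x + 73/35

The best approximation g ∈ W is the orthogonal projection of f onto W. Writing g = a_0 + a_1 x + a_2 x^2, the coefficients solve the normal equations G · a = b where
  G_{ij} = <φ_i, φ_j> and b_i = <f, φ_i>, with φ_0 = 1, φ_1 = x, φ_2 = x^2.
G =
  [2, 0, 2/3]
  [0, 2/3, 0]
  [2/3, 0, 2/5],
b = (18/5, 2/3, 22/21).
Solving gives a_0 = 73/35, a_1 = 1, a_2 = -6/7, so
  g(x) = -6*x^2/7 + x + 73/35.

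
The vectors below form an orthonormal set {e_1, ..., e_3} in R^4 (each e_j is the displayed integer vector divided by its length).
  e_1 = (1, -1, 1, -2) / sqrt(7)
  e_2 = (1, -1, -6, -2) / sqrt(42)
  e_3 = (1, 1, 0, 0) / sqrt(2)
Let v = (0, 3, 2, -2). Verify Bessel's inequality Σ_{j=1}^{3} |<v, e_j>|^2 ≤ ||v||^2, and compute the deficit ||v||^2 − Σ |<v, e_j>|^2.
Σ |<v, e_j>|^2 = 26/3; ||v||^2 = 17; deficit = 25/3

Write each e_j = u_j / sqrt(<u_j, u_j>) where u_j is the displayed integer vector. Then <v, e_j> = <v, u_j> / sqrt(<u_j, u_j>), so |<v, e_j>|^2 = <v, u_j>^2 / <u_j, u_j>.
Coefficients: <v, e_1> = 3/sqrt(7), <v, e_2> = -11/sqrt(42), <v, e_3> = 3/sqrt(2).
Square and sum: Σ |<v, e_j>|^2 = 26/3.
Compute ||v||^2 = v·v = 17.
Deficit = 17 − 26/3 = 25/3 ≥ 0, confirming Bessel's inequality. (The deficit equals ||v − Σ <v,e_j> e_j||^2, the squared distance from v to span{e_j}.)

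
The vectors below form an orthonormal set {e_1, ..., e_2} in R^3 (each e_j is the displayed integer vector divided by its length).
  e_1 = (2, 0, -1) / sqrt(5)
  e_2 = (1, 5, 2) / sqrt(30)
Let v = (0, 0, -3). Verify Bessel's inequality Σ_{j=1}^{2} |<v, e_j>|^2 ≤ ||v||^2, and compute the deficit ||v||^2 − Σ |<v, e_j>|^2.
Σ |<v, e_j>|^2 = 3; ||v||^2 = 9; deficit = 6

Write each e_j = u_j / sqrt(<u_j, u_j>) where u_j is the displayed integer vector. Then <v, e_j> = <v, u_j> / sqrt(<u_j, u_j>), so |<v, e_j>|^2 = <v, u_j>^2 / <u_j, u_j>.
Coefficients: <v, e_1> = 3/sqrt(5), <v, e_2> = -6/sqrt(30).
Square and sum: Σ |<v, e_j>|^2 = 3.
Compute ||v||^2 = v·v = 9.
Deficit = 9 − 3 = 6 ≥ 0, confirming Bessel's inequality. (The deficit equals ||v − Σ <v,e_j> e_j||^2, the squared distance from v to span{e_j}.)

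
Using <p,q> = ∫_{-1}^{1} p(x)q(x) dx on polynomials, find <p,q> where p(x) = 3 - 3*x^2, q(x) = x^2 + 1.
<p,q> = 24/5

Expand the product: p(x)·q(x) = 3 - 3*x^4.
∫_{-1}^{1} of each monomial x^k gives [2/(k+1) if k even, 0 if k odd]. Integrating term-by-term (or equivalently evaluating the antiderivative F(x) = -3*x^5/5 + 3*x at the endpoints):
  F(1) − F(−1) = 12/5 − (-12/5) = 24/5.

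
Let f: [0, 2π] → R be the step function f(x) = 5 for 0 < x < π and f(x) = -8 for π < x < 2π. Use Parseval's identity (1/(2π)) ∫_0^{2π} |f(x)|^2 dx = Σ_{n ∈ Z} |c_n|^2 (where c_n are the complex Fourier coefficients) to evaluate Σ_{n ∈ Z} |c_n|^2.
Σ |c_n|^2 = 89/2

Parseval equates the L^2 energy of f (normalised by 1/(2π)) with the ℓ^2 sum of its Fourier coefficients: (1/(2π)) ∫_0^{2π} |f|^2 = Σ |c_n|^2.
Compute the left side: (1/(2π)) [∫_0^π 5^2 dx + ∫_π^{2π} (-8)^2 dx] = (1/(2π)) · (25π + 64π) = (25 + 64)/2 = 89/2.
So Σ_{n ∈ Z} |c_n|^2 = 89/2.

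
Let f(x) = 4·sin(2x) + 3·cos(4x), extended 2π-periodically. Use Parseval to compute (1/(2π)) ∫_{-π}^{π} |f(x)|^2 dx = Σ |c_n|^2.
Σ |c_n|^2 = 25/2

Expand |f|^2 and use orthogonality of {sin(nx), cos(mx)} on [-π, π]:
  ∫_{-π}^{π} sin(nx)^2 dx = π, ∫ cos(mx)^2 dx = π, and cross terms integrate to 0.
So ∫_{-π}^{π} f(x)^2 dx = 4^2 · π + 3^2 · π = (16 + 9)π.
Divide by 2π: (16 + 9)/2 = 25/2.
By Parseval, this equals Σ |c_n|^2.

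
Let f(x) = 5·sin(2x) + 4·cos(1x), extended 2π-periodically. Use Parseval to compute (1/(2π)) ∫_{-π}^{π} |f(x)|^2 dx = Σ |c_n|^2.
Σ |c_n|^2 = 41/2

Expand |f|^2 and use orthogonality of {sin(nx), cos(mx)} on [-π, π]:
  ∫_{-π}^{π} sin(nx)^2 dx = π, ∫ cos(mx)^2 dx = π, and cross terms integrate to 0.
So ∫_{-π}^{π} f(x)^2 dx = 5^2 · π + 4^2 · π = (25 + 16)π.
Divide by 2π: (25 + 16)/2 = 41/2.
By Parseval, this equals Σ |c_n|^2.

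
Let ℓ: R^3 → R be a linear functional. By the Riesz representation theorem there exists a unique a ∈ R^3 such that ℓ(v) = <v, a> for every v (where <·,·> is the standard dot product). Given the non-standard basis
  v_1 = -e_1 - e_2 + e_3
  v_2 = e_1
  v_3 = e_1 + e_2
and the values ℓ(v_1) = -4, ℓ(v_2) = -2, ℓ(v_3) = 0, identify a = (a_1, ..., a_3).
a = (-2, 2, -4)

Write a = (a_1, ..., a_3) in the standard basis. For each basis vector v_i, ℓ(v_i) = <v_i, a> is a linear equation in the a_j's. Collect the n equations into a matrix system V a = ℓ, where row i of V is v_i (expressed in the standard basis). Since V is invertible (lower-triangular with 1s on the diagonal, up to permutation), solve by back-substitution:
  V =
[[-1, -1, 1],
 [1, 0, 0],
 [1, 1, 0]]
  V a = (-4, -2, 0)
Solving gives a = (-2, 2, -4).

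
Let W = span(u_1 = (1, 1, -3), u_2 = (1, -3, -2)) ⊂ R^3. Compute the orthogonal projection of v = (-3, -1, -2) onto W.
proj_W(v) = (8/23, -16/23, -18/23)

Set up U = [u_1 | ... | u_2] ∈ R^(3×2). The projector onto W = col(U) is P = U (U^T U)^(-1) U^T.
Compute U^T U =
  [11, 4]
  [4, 14],
and U^T v = (2, 4).
Solve U^T U · c = U^T v for the coefficients: c = (2/23, 6/23). The projection is proj_W(v) = U c.
Check: (v - proj_W(v)) · u_1 = 0  (should be 0).
Check: (v - proj_W(v)) · u_2 = 0  (should be 0).
Result: proj_W(v) = (8/23, -16/23, -18/23).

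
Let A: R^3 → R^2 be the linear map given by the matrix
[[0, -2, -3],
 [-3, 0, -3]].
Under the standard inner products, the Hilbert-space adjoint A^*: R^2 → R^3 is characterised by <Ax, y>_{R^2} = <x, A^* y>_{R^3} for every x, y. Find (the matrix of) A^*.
A^* = A^T =
[[0, -3],
 [-2, 0],
 [-3, -3]]

For real matrices with standard dot products, the defining identity <Ax, y> = <x, A^* y> gives (Ax)^T y = x^T (A^*) y, i.e. x^T A^T y = x^T (A^*) y. Since this holds for all x, y, we must have A^* = A^T. Therefore
A^* =
[[0, -3],
 [-2, 0],
 [-3, -3]].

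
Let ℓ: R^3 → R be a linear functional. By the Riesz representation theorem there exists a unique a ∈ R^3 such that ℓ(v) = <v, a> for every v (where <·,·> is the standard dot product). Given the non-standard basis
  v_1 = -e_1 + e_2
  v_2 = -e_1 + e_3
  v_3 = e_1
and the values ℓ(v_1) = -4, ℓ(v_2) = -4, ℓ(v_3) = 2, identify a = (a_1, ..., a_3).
a = (2, -2, -2)

Write a = (a_1, ..., a_3) in the standard basis. For each basis vector v_i, ℓ(v_i) = <v_i, a> is a linear equation in the a_j's. Collect the n equations into a matrix system V a = ℓ, where row i of V is v_i (expressed in the standard basis). Since V is invertible (lower-triangular with 1s on the diagonal, up to permutation), solve by back-substitution:
  V =
[[-1, 1, 0],
 [-1, 0, 1],
 [1, 0, 0]]
  V a = (-4, -4, 2)
Solving gives a = (2, -2, -2).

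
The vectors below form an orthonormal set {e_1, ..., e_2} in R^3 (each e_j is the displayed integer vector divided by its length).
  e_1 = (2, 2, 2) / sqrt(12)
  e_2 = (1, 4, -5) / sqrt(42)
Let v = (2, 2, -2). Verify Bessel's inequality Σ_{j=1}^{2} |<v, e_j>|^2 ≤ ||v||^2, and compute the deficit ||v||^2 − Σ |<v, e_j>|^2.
Σ |<v, e_j>|^2 = 76/7; ||v||^2 = 12; deficit = 8/7

Write each e_j = u_j / sqrt(<u_j, u_j>) where u_j is the displayed integer vector. Then <v, e_j> = <v, u_j> / sqrt(<u_j, u_j>), so |<v, e_j>|^2 = <v, u_j>^2 / <u_j, u_j>.
Coefficients: <v, e_1> = 4/sqrt(12), <v, e_2> = 20/sqrt(42).
Square and sum: Σ |<v, e_j>|^2 = 76/7.
Compute ||v||^2 = v·v = 12.
Deficit = 12 − 76/7 = 8/7 ≥ 0, confirming Bessel's inequality. (The deficit equals ||v − Σ <v,e_j> e_j||^2, the squared distance from v to span{e_j}.)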